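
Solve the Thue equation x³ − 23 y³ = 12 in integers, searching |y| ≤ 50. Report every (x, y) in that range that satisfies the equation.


The equation is x³ - 23y³ = 12. For fixed y, x³ = 23·y³ + 12, so a solution requires the RHS to be a perfect cube.
Strategy: iterate y from -50 to 50, compute RHS = 23·y³ + 12, and check whether it is a (positive or negative) perfect cube.
Check small values of y:
  y = 0: RHS = 12 is not a perfect cube.
  y = 1: RHS = 35 is not a perfect cube.
  y = -1: RHS = -11 is not a perfect cube.
  y = 2: RHS = 196 is not a perfect cube.
  y = -2: RHS = -172 is not a perfect cube.
  y = 3: RHS = 633 is not a perfect cube.
  y = -3: RHS = -609 is not a perfect cube.
Continuing the search up to |y| = 50 finds no solutions either.
No (x, y) in the scanned range satisfies the equation.

No integer solutions with |y| ≤ 50.


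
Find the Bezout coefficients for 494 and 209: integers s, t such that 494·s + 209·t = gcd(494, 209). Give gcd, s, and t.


Euclidean algorithm on (494, 209) — divide until remainder is 0:
  494 = 2 · 209 + 76
  209 = 2 · 76 + 57
  76 = 1 · 57 + 19
  57 = 3 · 19 + 0
gcd(494, 209) = 19.
Track Bezout coefficients alongside the remainders: start with r₀ = 494 = a·1 + b·0 (s = 1, t = 0) and r₁ = 209 = a·0 + b·1 (s = 0, t = 1); each new remainder r_{k+1} = r_{k-1} − q_k·r_k inherits s_{k+1} = s_{k-1} − q_k·s_k, t_{k+1} = t_{k-1} − q_k·t_k, so r_k = a·s_k + b·t_k at every step:
  q = 2: r = 76, s = 1 − 2·0 = 1, t = 0 − 2·1 = -2  (check: 494·1 + 209·(-2) = 76)
  q = 2: r = 57, s = 0 − 2·1 = -2, t = 1 − 2·(-2) = 5  (check: 494·(-2) + 209·5 = 57)
  q = 1: r = 19, s = 1 − 1·(-2) = 3, t = -2 − 1·5 = -7  (check: 494·3 + 209·(-7) = 19)
The row with r = 19 (the gcd) gives the Bezout coefficients s = 3, t = -7.
Result: 494 · (3) + 209 · (-7) = 19.

gcd(494, 209) = 19; s = 3, t = -7 (check: 494·3 + 209·(-7) = 19).


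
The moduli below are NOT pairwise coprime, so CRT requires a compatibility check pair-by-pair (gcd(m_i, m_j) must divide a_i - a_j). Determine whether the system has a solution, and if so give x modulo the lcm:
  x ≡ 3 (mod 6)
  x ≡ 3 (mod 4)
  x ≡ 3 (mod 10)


Moduli 6, 4, 10 are not pairwise coprime, so CRT works modulo lcm(m_i) when all pairwise compatibility conditions hold.
Pairwise compatibility: gcd(m_i, m_j) must divide a_i - a_j for every pair.
Merge one congruence at a time:
  Start: x ≡ 3 (mod 6).
  Combine with x ≡ 3 (mod 4): gcd(6, 4) = 2; 3 - 3 = 0, which IS divisible by 2, so compatible.
    Write x = 3 + 6·t and substitute into x ≡ 3 (mod 4): 6·t ≡ 3 − 3 = 0 (mod 4).
    Divide the congruence (and modulus) by g = 2: 3·t ≡ 0 (mod 2).
    Reduce coefficients mod 2: 1·t ≡ 0 (mod 2).
    So t ≡ 0 (mod 2).
    Then x = 3 + 6·0 = 3, valid modulo lcm(6, 4) = 12: x ≡ 3 (mod 12).
  Combine with x ≡ 3 (mod 10): gcd(12, 10) = 2; 3 - 3 = 0, which IS divisible by 2, so compatible.
    Write x = 3 + 12·t and substitute into x ≡ 3 (mod 10): 12·t ≡ 3 − 3 = 0 (mod 10).
    Divide the congruence (and modulus) by g = 2: 6·t ≡ 0 (mod 5).
    Reduce coefficients mod 5: 1·t ≡ 0 (mod 5).
    So t ≡ 0 (mod 5).
    Then x = 3 + 12·0 = 3, valid modulo lcm(12, 10) = 60: x ≡ 3 (mod 60).
Verify: 3 mod 6 = 3, 3 mod 4 = 3, 3 mod 10 = 3.

x ≡ 3 (mod 60).


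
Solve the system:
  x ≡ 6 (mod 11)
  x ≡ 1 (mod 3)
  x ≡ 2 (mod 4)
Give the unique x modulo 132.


Moduli 11, 3, 4 are pairwise coprime; by CRT there is a unique solution modulo M = 11 · 3 · 4 = 132.
Solve pairwise, accumulating the modulus:
  Start with x ≡ 6 (mod 11).
  Combine with x ≡ 1 (mod 3): since gcd(11, 3) = 1, we get a unique residue mod 33.
    Write x = 6 + 11·t and substitute into x ≡ 1 (mod 3): 11·t ≡ 1 − 6 = -5 (mod 3).
    Reduce coefficients mod 3: 2·t ≡ 1 (mod 3).
    The inverse of 2 mod 3 is 2 (since 2·2 = 4 = 1·3 + 1), so t ≡ 2·1 = 2 ≡ 2 (mod 3).
    Then x = 6 + 11·2 = 28, valid modulo lcm(11, 3) = 33: x ≡ 28 (mod 33).
  Combine with x ≡ 2 (mod 4): since gcd(33, 4) = 1, we get a unique residue mod 132.
    Write x = 28 + 33·t and substitute into x ≡ 2 (mod 4): 33·t ≡ 2 − 28 = -26 (mod 4).
    Reduce coefficients mod 4: 1·t ≡ 2 (mod 4).
    So t ≡ 2 (mod 4).
    Then x = 28 + 33·2 = 94, valid modulo lcm(33, 4) = 132: x ≡ 94 (mod 132).
Verify: 94 mod 11 = 6 ✓, 94 mod 3 = 1 ✓, 94 mod 4 = 2 ✓.

x ≡ 94 (mod 132).


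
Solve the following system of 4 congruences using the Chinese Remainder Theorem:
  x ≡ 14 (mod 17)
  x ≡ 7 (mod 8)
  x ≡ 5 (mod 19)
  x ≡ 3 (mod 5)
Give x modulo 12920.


Product of moduli M = 17 · 8 · 19 · 5 = 12920.
Merge one congruence at a time:
  Start: x ≡ 14 (mod 17).
  Combine with x ≡ 7 (mod 8); new modulus lcm = 136.
    Write x = 14 + 17·t and substitute into x ≡ 7 (mod 8): 17·t ≡ 7 − 14 = -7 (mod 8).
    Reduce coefficients mod 8: 1·t ≡ 1 (mod 8).
    So t ≡ 1 (mod 8).
    Then x = 14 + 17·1 = 31, valid modulo lcm(17, 8) = 136: x ≡ 31 (mod 136).
  Combine with x ≡ 5 (mod 19); new modulus lcm = 2584.
    Write x = 31 + 136·t and substitute into x ≡ 5 (mod 19): 136·t ≡ 5 − 31 = -26 (mod 19).
    Reduce coefficients mod 19: 3·t ≡ 12 (mod 19).
    The inverse of 3 mod 19 is 13 (since 3·13 = 39 = 2·19 + 1), so t ≡ 13·12 = 156 ≡ 4 (mod 19).
    Then x = 31 + 136·4 = 575, valid modulo lcm(136, 19) = 2584: x ≡ 575 (mod 2584).
  Combine with x ≡ 3 (mod 5); new modulus lcm = 12920.
    Write x = 575 + 2584·t and substitute into x ≡ 3 (mod 5): 2584·t ≡ 3 − 575 = -572 (mod 5).
    Reduce coefficients mod 5: 4·t ≡ 3 (mod 5).
    The inverse of 4 mod 5 is 4 (since 4·4 = 16 = 3·5 + 1), so t ≡ 4·3 = 12 ≡ 2 (mod 5).
    Then x = 575 + 2584·2 = 5743, valid modulo lcm(2584, 5) = 12920: x ≡ 5743 (mod 12920).
Verify against each original: 5743 mod 17 = 14, 5743 mod 8 = 7, 5743 mod 19 = 5, 5743 mod 5 = 3.

x ≡ 5743 (mod 12920).


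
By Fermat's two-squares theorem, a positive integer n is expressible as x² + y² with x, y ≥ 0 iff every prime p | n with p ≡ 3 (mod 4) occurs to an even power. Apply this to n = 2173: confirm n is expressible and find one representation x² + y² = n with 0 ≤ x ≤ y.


Step 1: Factor n = 2173 = 41 · 53.
Step 2: Check the mod-4 condition on each prime factor: 41 ≡ 1 (mod 4), exponent 1; 53 ≡ 1 (mod 4), exponent 1.
All primes ≡ 3 (mod 4) appear to even exponent (or don't appear), so by the two-squares theorem n IS expressible as a sum of two squares.
Step 3: Build a representation. Here n = 41 · 53 is a product of primes ≡ 1 (mod 4). Each prime p ≡ 1 (mod 4) is itself a sum of two squares; find a² by testing p − a² for a perfect square:
  41: 41 − 1² = 40, 41 − 2² = 37, 41 − 3² = 32, 41 − 4² = 25 = 5² ⇒ 41 = 4² + 5².
  53: 53 − 1² = 52, 53 − 2² = 49 = 7² ⇒ 53 = 2² + 7².
  Combine using the Brahmagupta–Fibonacci identity (a² + b²)(c² + d²) = (ac − bd)² + (ad + bc)² = (ac + bd)² + (ad − bc)²:
  41 · 53 = 2173: from (4² + 5²)(2² + 7²), take (4·2 − 5·7, 4·7 + 5·2) = (8 − 35, 28 + 10) = (-27, 38); dropping signs (only squares matter) gives (27, 38); check 27² + 38² = 729 + 1444 = 2173 ✓.
Step 4: Order so x ≤ y and verify: 27² + 38² = 729 + 1444 = 2173 = n. ✓

n = 2173 = 27² + 38² (one valid representation with x ≤ y).


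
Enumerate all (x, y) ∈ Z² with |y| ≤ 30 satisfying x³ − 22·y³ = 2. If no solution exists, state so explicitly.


The equation is x³ - 22y³ = 2. For fixed y, x³ = 22·y³ + 2, so a solution requires the RHS to be a perfect cube.
Strategy: iterate y from -30 to 30, compute RHS = 22·y³ + 2, and check whether it is a (positive or negative) perfect cube.
Check small values of y:
  y = 0: RHS = 2 is not a perfect cube.
  y = 1: RHS = 24 is not a perfect cube.
  y = -1: RHS = -20 is not a perfect cube.
  y = 2: RHS = 178 is not a perfect cube.
  y = -2: RHS = -174 is not a perfect cube.
  y = 3: RHS = 596 is not a perfect cube.
  y = -3: RHS = -592 is not a perfect cube.
Continuing the search up to |y| = 30 finds no solutions either.
No (x, y) in the scanned range satisfies the equation.

No integer solutions with |y| ≤ 30.


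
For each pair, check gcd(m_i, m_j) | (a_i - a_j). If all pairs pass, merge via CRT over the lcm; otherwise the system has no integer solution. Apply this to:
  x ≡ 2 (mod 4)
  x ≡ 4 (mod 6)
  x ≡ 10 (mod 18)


Moduli 4, 6, 18 are not pairwise coprime, so CRT works modulo lcm(m_i) when all pairwise compatibility conditions hold.
Pairwise compatibility: gcd(m_i, m_j) must divide a_i - a_j for every pair.
Merge one congruence at a time:
  Start: x ≡ 2 (mod 4).
  Combine with x ≡ 4 (mod 6): gcd(4, 6) = 2; 4 - 2 = 2, which IS divisible by 2, so compatible.
    Write x = 2 + 4·t and substitute into x ≡ 4 (mod 6): 4·t ≡ 4 − 2 = 2 (mod 6).
    Divide the congruence (and modulus) by g = 2: 2·t ≡ 1 (mod 3).
    The inverse of 2 mod 3 is 2 (since 2·2 = 4 = 1·3 + 1), so t ≡ 2·1 = 2 ≡ 2 (mod 3).
    Then x = 2 + 4·2 = 10, valid modulo lcm(4, 6) = 12: x ≡ 10 (mod 12).
  Combine with x ≡ 10 (mod 18): gcd(12, 18) = 6; 10 - 10 = 0, which IS divisible by 6, so compatible.
    Write x = 10 + 12·t and substitute into x ≡ 10 (mod 18): 12·t ≡ 10 − 10 = 0 (mod 18).
    Divide the congruence (and modulus) by g = 6: 2·t ≡ 0 (mod 3).
    The inverse of 2 mod 3 is 2 (since 2·2 = 4 = 1·3 + 1), so t ≡ 2·0 = 0 ≡ 0 (mod 3).
    Then x = 10 + 12·0 = 10, valid modulo lcm(12, 18) = 36: x ≡ 10 (mod 36).
Verify: 10 mod 4 = 2, 10 mod 6 = 4, 10 mod 18 = 10.

x ≡ 10 (mod 36).


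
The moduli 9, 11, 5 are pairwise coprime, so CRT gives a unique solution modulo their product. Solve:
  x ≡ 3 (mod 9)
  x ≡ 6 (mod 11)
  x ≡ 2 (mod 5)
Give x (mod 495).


Moduli 9, 11, 5 are pairwise coprime; by CRT there is a unique solution modulo M = 9 · 11 · 5 = 495.
Solve pairwise, accumulating the modulus:
  Start with x ≡ 3 (mod 9).
  Combine with x ≡ 6 (mod 11): since gcd(9, 11) = 1, we get a unique residue mod 99.
    Write x = 3 + 9·t and substitute into x ≡ 6 (mod 11): 9·t ≡ 6 − 3 = 3 (mod 11).
    The inverse of 9 mod 11 is 5 (since 9·5 = 45 = 4·11 + 1), so t ≡ 5·3 = 15 ≡ 4 (mod 11).
    Then x = 3 + 9·4 = 39, valid modulo lcm(9, 11) = 99: x ≡ 39 (mod 99).
  Combine with x ≡ 2 (mod 5): since gcd(99, 5) = 1, we get a unique residue mod 495.
    Write x = 39 + 99·t and substitute into x ≡ 2 (mod 5): 99·t ≡ 2 − 39 = -37 (mod 5).
    Reduce coefficients mod 5: 4·t ≡ 3 (mod 5).
    The inverse of 4 mod 5 is 4 (since 4·4 = 16 = 3·5 + 1), so t ≡ 4·3 = 12 ≡ 2 (mod 5).
    Then x = 39 + 99·2 = 237, valid modulo lcm(99, 5) = 495: x ≡ 237 (mod 495).
Verify: 237 mod 9 = 3 ✓, 237 mod 11 = 6 ✓, 237 mod 5 = 2 ✓.

x ≡ 237 (mod 495).


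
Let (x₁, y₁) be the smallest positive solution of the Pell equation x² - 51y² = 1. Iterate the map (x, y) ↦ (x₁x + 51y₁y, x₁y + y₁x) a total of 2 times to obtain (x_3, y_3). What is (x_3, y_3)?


Step 1: Find the fundamental solution (x₁, y₁) of x² - 51y² = 1.
  Expand √51 as a continued fraction. a₀ = ⌊√51⌋ = 7; iterate m_{k+1} = d_k·a_k − m_k, d_{k+1} = (51 − m_{k+1}²)/d_k, a_{k+1} = ⌊(a₀ + m_{k+1})/d_{k+1}⌋ (starting m₀ = 0, d₀ = 1), with convergents p_k = a_k·p_{k-1} + p_{k-2}, q_k = a_k·q_{k-1} + q_{k-2} (p₋₁ = 1, q₋₁ = 0):
  k = 0: a₀ = 7; p₀/q₀ = 7/1; p₀² − 51·q₀² = 49 − 51 = -2.
  k = 1: m = 7, d = 2, a = ⌊(7 + 7)/2⌋ = 7; p/q = (7·7 + 1)/(7·1 + 0) = 50/7; p² − 51·q² = 2500 − 2499 = 1.
  The first convergent with p² − 51·q² = 1 gives the fundamental solution (x₁, y₁) = (50, 7).
Step 2: Apply the recurrence (x_{n+1}, y_{n+1}) = (x₁x_n + 51y₁y_n, x₁y_n + y₁x_n) repeatedly.
  From (x_1, y_1) = (50, 7): x_2 = 50·50 + 51·7·7 = 4999; y_2 = 50·7 + 7·50 = 700.
  From (x_2, y_2) = (4999, 700): x_3 = 50·4999 + 51·7·700 = 499850; y_3 = 50·700 + 7·4999 = 69993.
Step 3: Verify x_3² - 51·y_3² = 249850022500 - 249850022499 = 1 (should be 1). ✓

(x_1, y_1) = (50, 7); (x_3, y_3) = (499850, 69993).


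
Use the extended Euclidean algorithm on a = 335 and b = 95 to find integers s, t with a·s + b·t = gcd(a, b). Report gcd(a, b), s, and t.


Euclidean algorithm on (335, 95) — divide until remainder is 0:
  335 = 3 · 95 + 50
  95 = 1 · 50 + 45
  50 = 1 · 45 + 5
  45 = 9 · 5 + 0
gcd(335, 95) = 5.
Track Bezout coefficients alongside the remainders: start with r₀ = 335 = a·1 + b·0 (s = 1, t = 0) and r₁ = 95 = a·0 + b·1 (s = 0, t = 1); each new remainder r_{k+1} = r_{k-1} − q_k·r_k inherits s_{k+1} = s_{k-1} − q_k·s_k, t_{k+1} = t_{k-1} − q_k·t_k, so r_k = a·s_k + b·t_k at every step:
  q = 3: r = 50, s = 1 − 3·0 = 1, t = 0 − 3·1 = -3  (check: 335·1 + 95·(-3) = 50)
  q = 1: r = 45, s = 0 − 1·1 = -1, t = 1 − 1·(-3) = 4  (check: 335·(-1) + 95·4 = 45)
  q = 1: r = 5, s = 1 − 1·(-1) = 2, t = -3 − 1·4 = -7  (check: 335·2 + 95·(-7) = 5)
The row with r = 5 (the gcd) gives the Bezout coefficients s = 2, t = -7.
Result: 335 · (2) + 95 · (-7) = 5.

gcd(335, 95) = 5; s = 2, t = -7 (check: 335·2 + 95·(-7) = 5).


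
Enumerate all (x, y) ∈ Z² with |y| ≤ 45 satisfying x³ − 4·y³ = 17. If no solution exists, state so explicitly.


The equation is x³ - 4y³ = 17. For fixed y, x³ = 4·y³ + 17, so a solution requires the RHS to be a perfect cube.
Strategy: iterate y from -45 to 45, compute RHS = 4·y³ + 17, and check whether it is a (positive or negative) perfect cube.
Check small values of y:
  y = 0: RHS = 17 is not a perfect cube.
  y = 1: RHS = 21 is not a perfect cube.
  y = -1: RHS = 13 is not a perfect cube.
  y = 2: RHS = 49 is not a perfect cube.
  y = -2: RHS = -15 is not a perfect cube.
  y = 3: RHS = 125 = (5)³ ⇒ x = 5 works.
  y = -3: RHS = -91 is not a perfect cube.
Continuing the search up to |y| = 45 finds no further solutions beyond those listed.
Collected solutions: (5, 3).

Solutions (with |y| ≤ 45): (5, 3).


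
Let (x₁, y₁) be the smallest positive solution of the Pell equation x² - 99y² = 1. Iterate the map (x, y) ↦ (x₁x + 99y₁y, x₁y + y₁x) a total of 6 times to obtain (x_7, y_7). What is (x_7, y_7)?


Step 1: Find the fundamental solution (x₁, y₁) of x² - 99y² = 1.
  Expand √99 as a continued fraction. a₀ = ⌊√99⌋ = 9; iterate m_{k+1} = d_k·a_k − m_k, d_{k+1} = (99 − m_{k+1}²)/d_k, a_{k+1} = ⌊(a₀ + m_{k+1})/d_{k+1}⌋ (starting m₀ = 0, d₀ = 1), with convergents p_k = a_k·p_{k-1} + p_{k-2}, q_k = a_k·q_{k-1} + q_{k-2} (p₋₁ = 1, q₋₁ = 0):
  k = 0: a₀ = 9; p₀/q₀ = 9/1; p₀² − 99·q₀² = 81 − 99 = -18.
  k = 1: m = 9, d = 18, a = ⌊(9 + 9)/18⌋ = 1; p/q = (1·9 + 1)/(1·1 + 0) = 10/1; p² − 99·q² = 100 − 99 = 1.
  The first convergent with p² − 99·q² = 1 gives the fundamental solution (x₁, y₁) = (10, 1).
Step 2: Apply the recurrence (x_{n+1}, y_{n+1}) = (x₁x_n + 99y₁y_n, x₁y_n + y₁x_n) repeatedly.
  From (x_1, y_1) = (10, 1): x_2 = 10·10 + 99·1·1 = 199; y_2 = 10·1 + 1·10 = 20.
  From (x_2, y_2) = (199, 20): x_3 = 10·199 + 99·1·20 = 3970; y_3 = 10·20 + 1·199 = 399.
  From (x_3, y_3) = (3970, 399): x_4 = 10·3970 + 99·1·399 = 79201; y_4 = 10·399 + 1·3970 = 7960.
  From (x_4, y_4) = (79201, 7960): x_5 = 10·79201 + 99·1·7960 = 1580050; y_5 = 10·7960 + 1·79201 = 158801.
  From (x_5, y_5) = (1580050, 158801): x_6 = 10·1580050 + 99·1·158801 = 31521799; y_6 = 10·158801 + 1·1580050 = 3168060.
  From (x_6, y_6) = (31521799, 3168060): x_7 = 10·31521799 + 99·1·3168060 = 628855930; y_7 = 10·3168060 + 1·31521799 = 63202399.
Step 3: Verify x_7² - 99·y_7² = 395459780696164900 - 395459780696164899 = 1 (should be 1). ✓

(x_1, y_1) = (10, 1); (x_7, y_7) = (628855930, 63202399).


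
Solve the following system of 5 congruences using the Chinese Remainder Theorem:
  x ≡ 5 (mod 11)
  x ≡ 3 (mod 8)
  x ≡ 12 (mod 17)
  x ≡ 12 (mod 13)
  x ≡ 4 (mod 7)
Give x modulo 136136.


Product of moduli M = 11 · 8 · 17 · 13 · 7 = 136136.
Merge one congruence at a time:
  Start: x ≡ 5 (mod 11).
  Combine with x ≡ 3 (mod 8); new modulus lcm = 88.
    Write x = 5 + 11·t and substitute into x ≡ 3 (mod 8): 11·t ≡ 3 − 5 = -2 (mod 8).
    Reduce coefficients mod 8: 3·t ≡ 6 (mod 8).
    The inverse of 3 mod 8 is 3 (since 3·3 = 9 = 1·8 + 1), so t ≡ 3·6 = 18 ≡ 2 (mod 8).
    Then x = 5 + 11·2 = 27, valid modulo lcm(11, 8) = 88: x ≡ 27 (mod 88).
  Combine with x ≡ 12 (mod 17); new modulus lcm = 1496.
    Write x = 27 + 88·t and substitute into x ≡ 12 (mod 17): 88·t ≡ 12 − 27 = -15 (mod 17).
    Reduce coefficients mod 17: 3·t ≡ 2 (mod 17).
    The inverse of 3 mod 17 is 6 (since 3·6 = 18 = 1·17 + 1), so t ≡ 6·2 = 12 ≡ 12 (mod 17).
    Then x = 27 + 88·12 = 1083, valid modulo lcm(88, 17) = 1496: x ≡ 1083 (mod 1496).
  Combine with x ≡ 12 (mod 13); new modulus lcm = 19448.
    Write x = 1083 + 1496·t and substitute into x ≡ 12 (mod 13): 1496·t ≡ 12 − 1083 = -1071 (mod 13).
    Reduce coefficients mod 13: 1·t ≡ 8 (mod 13).
    So t ≡ 8 (mod 13).
    Then x = 1083 + 1496·8 = 13051, valid modulo lcm(1496, 13) = 19448: x ≡ 13051 (mod 19448).
  Combine with x ≡ 4 (mod 7); new modulus lcm = 136136.
    Write x = 13051 + 19448·t and substitute into x ≡ 4 (mod 7): 19448·t ≡ 4 − 13051 = -13047 (mod 7).
    Reduce coefficients mod 7: 2·t ≡ 1 (mod 7).
    The inverse of 2 mod 7 is 4 (since 2·4 = 8 = 1·7 + 1), so t ≡ 4·1 = 4 ≡ 4 (mod 7).
    Then x = 13051 + 19448·4 = 90843, valid modulo lcm(19448, 7) = 136136: x ≡ 90843 (mod 136136).
Verify against each original: 90843 mod 11 = 5, 90843 mod 8 = 3, 90843 mod 17 = 12, 90843 mod 13 = 12, 90843 mod 7 = 4.

x ≡ 90843 (mod 136136).


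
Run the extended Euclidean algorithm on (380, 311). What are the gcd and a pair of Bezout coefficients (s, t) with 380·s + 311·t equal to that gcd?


Euclidean algorithm on (380, 311) — divide until remainder is 0:
  380 = 1 · 311 + 69
  311 = 4 · 69 + 35
  69 = 1 · 35 + 34
  35 = 1 · 34 + 1
  34 = 34 · 1 + 0
gcd(380, 311) = 1.
Track Bezout coefficients alongside the remainders: start with r₀ = 380 = a·1 + b·0 (s = 1, t = 0) and r₁ = 311 = a·0 + b·1 (s = 0, t = 1); each new remainder r_{k+1} = r_{k-1} − q_k·r_k inherits s_{k+1} = s_{k-1} − q_k·s_k, t_{k+1} = t_{k-1} − q_k·t_k, so r_k = a·s_k + b·t_k at every step:
  q = 1: r = 69, s = 1 − 1·0 = 1, t = 0 − 1·1 = -1  (check: 380·1 + 311·(-1) = 69)
  q = 4: r = 35, s = 0 − 4·1 = -4, t = 1 − 4·(-1) = 5  (check: 380·(-4) + 311·5 = 35)
  q = 1: r = 34, s = 1 − 1·(-4) = 5, t = -1 − 1·5 = -6  (check: 380·5 + 311·(-6) = 34)
  q = 1: r = 1, s = -4 − 1·5 = -9, t = 5 − 1·(-6) = 11  (check: 380·(-9) + 311·11 = 1)
The row with r = 1 (the gcd) gives the Bezout coefficients s = -9, t = 11.
Result: 380 · (-9) + 311 · (11) = 1.

gcd(380, 311) = 1; s = -9, t = 11 (check: 380·(-9) + 311·11 = 1).


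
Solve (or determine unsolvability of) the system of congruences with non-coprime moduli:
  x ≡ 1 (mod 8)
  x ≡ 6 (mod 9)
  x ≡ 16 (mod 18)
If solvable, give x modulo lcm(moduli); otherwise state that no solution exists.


Moduli 8, 9, 18 are not pairwise coprime, so CRT works modulo lcm(m_i) when all pairwise compatibility conditions hold.
Pairwise compatibility: gcd(m_i, m_j) must divide a_i - a_j for every pair.
Merge one congruence at a time:
  Start: x ≡ 1 (mod 8).
  Combine with x ≡ 6 (mod 9): gcd(8, 9) = 1; 6 - 1 = 5, which IS divisible by 1, so compatible.
    Write x = 1 + 8·t and substitute into x ≡ 6 (mod 9): 8·t ≡ 6 − 1 = 5 (mod 9).
    The inverse of 8 mod 9 is 8 (since 8·8 = 64 = 7·9 + 1), so t ≡ 8·5 = 40 ≡ 4 (mod 9).
    Then x = 1 + 8·4 = 33, valid modulo lcm(8, 9) = 72: x ≡ 33 (mod 72).
  Combine with x ≡ 16 (mod 18): gcd(72, 18) = 18, and 16 - 33 = -17 is NOT divisible by 18.
    ⇒ system is inconsistent (no integer solution).

No solution (the system is inconsistent).


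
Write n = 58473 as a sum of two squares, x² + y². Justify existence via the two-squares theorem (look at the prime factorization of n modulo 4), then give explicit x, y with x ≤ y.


Step 1: Factor n = 58473 = 3^2 · 73 · 89.
Step 2: Check the mod-4 condition on each prime factor: 3 ≡ 3 (mod 4), exponent 2 (must be even); 73 ≡ 1 (mod 4), exponent 1; 89 ≡ 1 (mod 4), exponent 1.
All primes ≡ 3 (mod 4) appear to even exponent (or don't appear), so by the two-squares theorem n IS expressible as a sum of two squares.
Step 3: Build a representation. Group n = k² · m with k = 3 and m = 73 · 89 = 6497 (a product of primes ≡ 1 (mod 4)); a representation of m scales to one of n via (k·x)² + (k·y)² = k²(x² + y²). Each prime p ≡ 1 (mod 4) is itself a sum of two squares; find a² by testing p − a² for a perfect square:
  73: 73 − 1² = 72, 73 − 2² = 69, 73 − 3² = 64 = 8² ⇒ 73 = 3² + 8².
  89: 89 − 1² = 88, 89 − 2² = 85, 89 − 3² = 80, 89 − 4² = 73, 89 − 5² = 64 = 8² ⇒ 89 = 5² + 8².
  Combine using the Brahmagupta–Fibonacci identity (a² + b²)(c² + d²) = (ac − bd)² + (ad + bc)² = (ac + bd)² + (ad − bc)²:
  73 · 89 = 6497: from (3² + 8²)(5² + 8²), take (3·5 − 8·8, 3·8 + 8·5) = (15 − 64, 24 + 40) = (-49, 64); dropping signs (only squares matter) gives (49, 64); check 49² + 64² = 2401 + 4096 = 6497 ✓.
  Scale by k = 3: (3·49, 3·64) = (147, 192).
Step 4: Order so x ≤ y and verify: 147² + 192² = 21609 + 36864 = 58473 = n. ✓

n = 58473 = 147² + 192² (one valid representation with x ≤ y).


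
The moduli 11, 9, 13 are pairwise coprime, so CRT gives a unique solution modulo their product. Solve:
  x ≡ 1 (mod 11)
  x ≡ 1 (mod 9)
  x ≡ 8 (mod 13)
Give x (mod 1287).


Moduli 11, 9, 13 are pairwise coprime; by CRT there is a unique solution modulo M = 11 · 9 · 13 = 1287.
Solve pairwise, accumulating the modulus:
  Start with x ≡ 1 (mod 11).
  Combine with x ≡ 1 (mod 9): since gcd(11, 9) = 1, we get a unique residue mod 99.
    Write x = 1 + 11·t and substitute into x ≡ 1 (mod 9): 11·t ≡ 1 − 1 = 0 (mod 9).
    Reduce coefficients mod 9: 2·t ≡ 0 (mod 9).
    The inverse of 2 mod 9 is 5 (since 2·5 = 10 = 1·9 + 1), so t ≡ 5·0 = 0 ≡ 0 (mod 9).
    Then x = 1 + 11·0 = 1, valid modulo lcm(11, 9) = 99: x ≡ 1 (mod 99).
  Combine with x ≡ 8 (mod 13): since gcd(99, 13) = 1, we get a unique residue mod 1287.
    Write x = 1 + 99·t and substitute into x ≡ 8 (mod 13): 99·t ≡ 8 − 1 = 7 (mod 13).
    Reduce coefficients mod 13: 8·t ≡ 7 (mod 13).
    The inverse of 8 mod 13 is 5 (since 8·5 = 40 = 3·13 + 1), so t ≡ 5·7 = 35 ≡ 9 (mod 13).
    Then x = 1 + 99·9 = 892, valid modulo lcm(99, 13) = 1287: x ≡ 892 (mod 1287).
Verify: 892 mod 11 = 1 ✓, 892 mod 9 = 1 ✓, 892 mod 13 = 8 ✓.

x ≡ 892 (mod 1287).


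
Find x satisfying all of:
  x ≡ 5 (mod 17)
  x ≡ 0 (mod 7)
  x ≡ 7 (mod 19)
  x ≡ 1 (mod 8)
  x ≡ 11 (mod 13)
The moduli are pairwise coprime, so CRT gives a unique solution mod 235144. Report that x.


Product of moduli M = 17 · 7 · 19 · 8 · 13 = 235144.
Merge one congruence at a time:
  Start: x ≡ 5 (mod 17).
  Combine with x ≡ 0 (mod 7); new modulus lcm = 119.
    Write x = 5 + 17·t and substitute into x ≡ 0 (mod 7): 17·t ≡ 0 − 5 = -5 (mod 7).
    Reduce coefficients mod 7: 3·t ≡ 2 (mod 7).
    The inverse of 3 mod 7 is 5 (since 3·5 = 15 = 2·7 + 1), so t ≡ 5·2 = 10 ≡ 3 (mod 7).
    Then x = 5 + 17·3 = 56, valid modulo lcm(17, 7) = 119: x ≡ 56 (mod 119).
  Combine with x ≡ 7 (mod 19); new modulus lcm = 2261.
    Write x = 56 + 119·t and substitute into x ≡ 7 (mod 19): 119·t ≡ 7 − 56 = -49 (mod 19).
    Reduce coefficients mod 19: 5·t ≡ 8 (mod 19).
    The inverse of 5 mod 19 is 4 (since 5·4 = 20 = 1·19 + 1), so t ≡ 4·8 = 32 ≡ 13 (mod 19).
    Then x = 56 + 119·13 = 1603, valid modulo lcm(119, 19) = 2261: x ≡ 1603 (mod 2261).
  Combine with x ≡ 1 (mod 8); new modulus lcm = 18088.
    Write x = 1603 + 2261·t and substitute into x ≡ 1 (mod 8): 2261·t ≡ 1 − 1603 = -1602 (mod 8).
    Reduce coefficients mod 8: 5·t ≡ 6 (mod 8).
    The inverse of 5 mod 8 is 5 (since 5·5 = 25 = 3·8 + 1), so t ≡ 5·6 = 30 ≡ 6 (mod 8).
    Then x = 1603 + 2261·6 = 15169, valid modulo lcm(2261, 8) = 18088: x ≡ 15169 (mod 18088).
  Combine with x ≡ 11 (mod 13); new modulus lcm = 235144.
    Write x = 15169 + 18088·t and substitute into x ≡ 11 (mod 13): 18088·t ≡ 11 − 15169 = -15158 (mod 13).
    Reduce coefficients mod 13: 5·t ≡ 0 (mod 13).
    The inverse of 5 mod 13 is 8 (since 5·8 = 40 = 3·13 + 1), so t ≡ 8·0 = 0 ≡ 0 (mod 13).
    Then x = 15169 + 18088·0 = 15169, valid modulo lcm(18088, 13) = 235144: x ≡ 15169 (mod 235144).
Verify against each original: 15169 mod 17 = 5, 15169 mod 7 = 0, 15169 mod 19 = 7, 15169 mod 8 = 1, 15169 mod 13 = 11.

x ≡ 15169 (mod 235144).


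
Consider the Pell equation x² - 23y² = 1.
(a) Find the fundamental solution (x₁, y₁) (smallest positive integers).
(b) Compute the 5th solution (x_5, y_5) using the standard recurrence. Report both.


Step 1: Find the fundamental solution (x₁, y₁) of x² - 23y² = 1.
  Expand √23 as a continued fraction. a₀ = ⌊√23⌋ = 4; iterate m_{k+1} = d_k·a_k − m_k, d_{k+1} = (23 − m_{k+1}²)/d_k, a_{k+1} = ⌊(a₀ + m_{k+1})/d_{k+1}⌋ (starting m₀ = 0, d₀ = 1), with convergents p_k = a_k·p_{k-1} + p_{k-2}, q_k = a_k·q_{k-1} + q_{k-2} (p₋₁ = 1, q₋₁ = 0):
  k = 0: a₀ = 4; p₀/q₀ = 4/1; p₀² − 23·q₀² = 16 − 23 = -7.
  k = 1: m = 4, d = 7, a = ⌊(4 + 4)/7⌋ = 1; p/q = (1·4 + 1)/(1·1 + 0) = 5/1; p² − 23·q² = 25 − 23 = 2.
  k = 2: m = 3, d = 2, a = ⌊(4 + 3)/2⌋ = 3; p/q = (3·5 + 4)/(3·1 + 1) = 19/4; p² − 23·q² = 361 − 368 = -7.
  k = 3: m = 3, d = 7, a = ⌊(4 + 3)/7⌋ = 1; p/q = (1·19 + 5)/(1·4 + 1) = 24/5; p² − 23·q² = 576 − 575 = 1.
  The first convergent with p² − 23·q² = 1 gives the fundamental solution (x₁, y₁) = (24, 5).
Step 2: Apply the recurrence (x_{n+1}, y_{n+1}) = (x₁x_n + 23y₁y_n, x₁y_n + y₁x_n) repeatedly.
  From (x_1, y_1) = (24, 5): x_2 = 24·24 + 23·5·5 = 1151; y_2 = 24·5 + 5·24 = 240.
  From (x_2, y_2) = (1151, 240): x_3 = 24·1151 + 23·5·240 = 55224; y_3 = 24·240 + 5·1151 = 11515.
  From (x_3, y_3) = (55224, 11515): x_4 = 24·55224 + 23·5·11515 = 2649601; y_4 = 24·11515 + 5·55224 = 552480.
  From (x_4, y_4) = (2649601, 552480): x_5 = 24·2649601 + 23·5·552480 = 127125624; y_5 = 24·552480 + 5·2649601 = 26507525.
Step 3: Verify x_5² - 23·y_5² = 16160924277389376 - 16160924277389375 = 1 (should be 1). ✓

(x_1, y_1) = (24, 5); (x_5, y_5) = (127125624, 26507525).


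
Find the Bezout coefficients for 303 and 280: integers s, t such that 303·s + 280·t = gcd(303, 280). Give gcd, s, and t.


Euclidean algorithm on (303, 280) — divide until remainder is 0:
  303 = 1 · 280 + 23
  280 = 12 · 23 + 4
  23 = 5 · 4 + 3
  4 = 1 · 3 + 1
  3 = 3 · 1 + 0
gcd(303, 280) = 1.
Track Bezout coefficients alongside the remainders: start with r₀ = 303 = a·1 + b·0 (s = 1, t = 0) and r₁ = 280 = a·0 + b·1 (s = 0, t = 1); each new remainder r_{k+1} = r_{k-1} − q_k·r_k inherits s_{k+1} = s_{k-1} − q_k·s_k, t_{k+1} = t_{k-1} − q_k·t_k, so r_k = a·s_k + b·t_k at every step:
  q = 1: r = 23, s = 1 − 1·0 = 1, t = 0 − 1·1 = -1  (check: 303·1 + 280·(-1) = 23)
  q = 12: r = 4, s = 0 − 12·1 = -12, t = 1 − 12·(-1) = 13  (check: 303·(-12) + 280·13 = 4)
  q = 5: r = 3, s = 1 − 5·(-12) = 61, t = -1 − 5·13 = -66  (check: 303·61 + 280·(-66) = 3)
  q = 1: r = 1, s = -12 − 1·61 = -73, t = 13 − 1·(-66) = 79  (check: 303·(-73) + 280·79 = 1)
The row with r = 1 (the gcd) gives the Bezout coefficients s = -73, t = 79.
Result: 303 · (-73) + 280 · (79) = 1.

gcd(303, 280) = 1; s = -73, t = 79 (check: 303·(-73) + 280·79 = 1).


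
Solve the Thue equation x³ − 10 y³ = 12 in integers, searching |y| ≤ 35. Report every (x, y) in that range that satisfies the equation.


The equation is x³ - 10y³ = 12. For fixed y, x³ = 10·y³ + 12, so a solution requires the RHS to be a perfect cube.
Strategy: iterate y from -35 to 35, compute RHS = 10·y³ + 12, and check whether it is a (positive or negative) perfect cube.
Check small values of y:
  y = 0: RHS = 12 is not a perfect cube.
  y = 1: RHS = 22 is not a perfect cube.
  y = -1: RHS = 2 is not a perfect cube.
  y = 2: RHS = 92 is not a perfect cube.
  y = -2: RHS = -68 is not a perfect cube.
  y = 3: RHS = 282 is not a perfect cube.
  y = -3: RHS = -258 is not a perfect cube.
Continuing the search up to |y| = 35 finds no solutions either.
No (x, y) in the scanned range satisfies the equation.

No integer solutions with |y| ≤ 35.


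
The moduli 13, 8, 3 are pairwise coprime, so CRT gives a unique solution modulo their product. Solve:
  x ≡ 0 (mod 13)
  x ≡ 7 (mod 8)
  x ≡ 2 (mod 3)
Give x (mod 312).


Moduli 13, 8, 3 are pairwise coprime; by CRT there is a unique solution modulo M = 13 · 8 · 3 = 312.
Solve pairwise, accumulating the modulus:
  Start with x ≡ 0 (mod 13).
  Combine with x ≡ 7 (mod 8): since gcd(13, 8) = 1, we get a unique residue mod 104.
    Write x = 0 + 13·t and substitute into x ≡ 7 (mod 8): 13·t ≡ 7 − 0 = 7 (mod 8).
    Reduce coefficients mod 8: 5·t ≡ 7 (mod 8).
    The inverse of 5 mod 8 is 5 (since 5·5 = 25 = 3·8 + 1), so t ≡ 5·7 = 35 ≡ 3 (mod 8).
    Then x = 0 + 13·3 = 39, valid modulo lcm(13, 8) = 104: x ≡ 39 (mod 104).
  Combine with x ≡ 2 (mod 3): since gcd(104, 3) = 1, we get a unique residue mod 312.
    Write x = 39 + 104·t and substitute into x ≡ 2 (mod 3): 104·t ≡ 2 − 39 = -37 (mod 3).
    Reduce coefficients mod 3: 2·t ≡ 2 (mod 3).
    The inverse of 2 mod 3 is 2 (since 2·2 = 4 = 1·3 + 1), so t ≡ 2·2 = 4 ≡ 1 (mod 3).
    Then x = 39 + 104·1 = 143, valid modulo lcm(104, 3) = 312: x ≡ 143 (mod 312).
Verify: 143 mod 13 = 0 ✓, 143 mod 8 = 7 ✓, 143 mod 3 = 2 ✓.

x ≡ 143 (mod 312).


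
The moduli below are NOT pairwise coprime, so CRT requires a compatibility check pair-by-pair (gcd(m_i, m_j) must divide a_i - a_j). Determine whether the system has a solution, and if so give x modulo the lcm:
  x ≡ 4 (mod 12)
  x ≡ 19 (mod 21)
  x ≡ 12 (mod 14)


Moduli 12, 21, 14 are not pairwise coprime, so CRT works modulo lcm(m_i) when all pairwise compatibility conditions hold.
Pairwise compatibility: gcd(m_i, m_j) must divide a_i - a_j for every pair.
Merge one congruence at a time:
  Start: x ≡ 4 (mod 12).
  Combine with x ≡ 19 (mod 21): gcd(12, 21) = 3; 19 - 4 = 15, which IS divisible by 3, so compatible.
    Write x = 4 + 12·t and substitute into x ≡ 19 (mod 21): 12·t ≡ 19 − 4 = 15 (mod 21).
    Divide the congruence (and modulus) by g = 3: 4·t ≡ 5 (mod 7).
    The inverse of 4 mod 7 is 2 (since 4·2 = 8 = 1·7 + 1), so t ≡ 2·5 = 10 ≡ 3 (mod 7).
    Then x = 4 + 12·3 = 40, valid modulo lcm(12, 21) = 84: x ≡ 40 (mod 84).
  Combine with x ≡ 12 (mod 14): gcd(84, 14) = 14; 12 - 40 = -28, which IS divisible by 14, so compatible.
    Write x = 40 + 84·t and substitute into x ≡ 12 (mod 14): 84·t ≡ 12 − 40 = -28 (mod 14).
    Divide the congruence (and modulus) by g = 14: 6·t ≡ -2 (mod 1).
    Modulo 1 every t works; take t = 0.
    Then x = 40 + 84·0 = 40, valid modulo lcm(84, 14) = 84: x ≡ 40 (mod 84).
Verify: 40 mod 12 = 4, 40 mod 21 = 19, 40 mod 14 = 12.

x ≡ 40 (mod 84).


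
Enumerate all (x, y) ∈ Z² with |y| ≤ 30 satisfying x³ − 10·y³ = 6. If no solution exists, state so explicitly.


The equation is x³ - 10y³ = 6. For fixed y, x³ = 10·y³ + 6, so a solution requires the RHS to be a perfect cube.
Strategy: iterate y from -30 to 30, compute RHS = 10·y³ + 6, and check whether it is a (positive or negative) perfect cube.
Check small values of y:
  y = 0: RHS = 6 is not a perfect cube.
  y = 1: RHS = 16 is not a perfect cube.
  y = -1: RHS = -4 is not a perfect cube.
  y = 2: RHS = 86 is not a perfect cube.
  y = -2: RHS = -74 is not a perfect cube.
  y = 3: RHS = 276 is not a perfect cube.
  y = -3: RHS = -264 is not a perfect cube.
Continuing the search up to |y| = 30 finds no solutions either.
No (x, y) in the scanned range satisfies the equation.

No integer solutions with |y| ≤ 30.


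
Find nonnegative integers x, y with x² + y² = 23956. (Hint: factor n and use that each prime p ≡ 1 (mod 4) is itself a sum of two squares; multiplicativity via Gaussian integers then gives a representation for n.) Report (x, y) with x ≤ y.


Step 1: Factor n = 23956 = 2^2 · 53 · 113.
Step 2: Check the mod-4 condition on each prime factor: 2 = 2 (special); 53 ≡ 1 (mod 4), exponent 1; 113 ≡ 1 (mod 4), exponent 1.
All primes ≡ 3 (mod 4) appear to even exponent (or don't appear), so by the two-squares theorem n IS expressible as a sum of two squares.
Step 3: Build a representation. Group n = k² · m with k = 2 and m = 53 · 113 = 5989 (a product of primes ≡ 1 (mod 4)); a representation of m scales to one of n via (k·x)² + (k·y)² = k²(x² + y²). Each prime p ≡ 1 (mod 4) is itself a sum of two squares; find a² by testing p − a² for a perfect square:
  53: 53 − 1² = 52, 53 − 2² = 49 = 7² ⇒ 53 = 2² + 7².
  113: 113 − 1² = 112, 113 − 2² = 109, 113 − 3² = 104, 113 − 4² = 97, 113 − 5² = 88, 113 − 6² = 77, 113 − 7² = 64 = 8² ⇒ 113 = 7² + 8².
  Combine using the Brahmagupta–Fibonacci identity (a² + b²)(c² + d²) = (ac − bd)² + (ad + bc)² = (ac + bd)² + (ad − bc)²:
  53 · 113 = 5989: from (2² + 7²)(7² + 8²), take (2·7 − 7·8, 2·8 + 7·7) = (14 − 56, 16 + 49) = (-42, 65); dropping signs (only squares matter) gives (42, 65); check 42² + 65² = 1764 + 4225 = 5989 ✓.
  Scale by k = 2: (2·42, 2·65) = (84, 130).
Step 4: Order so x ≤ y and verify: 84² + 130² = 7056 + 16900 = 23956 = n. ✓

n = 23956 = 84² + 130² (one valid representation with x ≤ y).


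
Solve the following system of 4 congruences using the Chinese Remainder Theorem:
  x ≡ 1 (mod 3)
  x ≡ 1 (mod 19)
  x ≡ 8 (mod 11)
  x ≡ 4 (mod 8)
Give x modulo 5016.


Product of moduli M = 3 · 19 · 11 · 8 = 5016.
Merge one congruence at a time:
  Start: x ≡ 1 (mod 3).
  Combine with x ≡ 1 (mod 19); new modulus lcm = 57.
    Write x = 1 + 3·t and substitute into x ≡ 1 (mod 19): 3·t ≡ 1 − 1 = 0 (mod 19).
    The inverse of 3 mod 19 is 13 (since 3·13 = 39 = 2·19 + 1), so t ≡ 13·0 = 0 ≡ 0 (mod 19).
    Then x = 1 + 3·0 = 1, valid modulo lcm(3, 19) = 57: x ≡ 1 (mod 57).
  Combine with x ≡ 8 (mod 11); new modulus lcm = 627.
    Write x = 1 + 57·t and substitute into x ≡ 8 (mod 11): 57·t ≡ 8 − 1 = 7 (mod 11).
    Reduce coefficients mod 11: 2·t ≡ 7 (mod 11).
    The inverse of 2 mod 11 is 6 (since 2·6 = 12 = 1·11 + 1), so t ≡ 6·7 = 42 ≡ 9 (mod 11).
    Then x = 1 + 57·9 = 514, valid modulo lcm(57, 11) = 627: x ≡ 514 (mod 627).
  Combine with x ≡ 4 (mod 8); new modulus lcm = 5016.
    Write x = 514 + 627·t and substitute into x ≡ 4 (mod 8): 627·t ≡ 4 − 514 = -510 (mod 8).
    Reduce coefficients mod 8: 3·t ≡ 2 (mod 8).
    The inverse of 3 mod 8 is 3 (since 3·3 = 9 = 1·8 + 1), so t ≡ 3·2 = 6 ≡ 6 (mod 8).
    Then x = 514 + 627·6 = 4276, valid modulo lcm(627, 8) = 5016: x ≡ 4276 (mod 5016).
Verify against each original: 4276 mod 3 = 1, 4276 mod 19 = 1, 4276 mod 11 = 8, 4276 mod 8 = 4.

x ≡ 4276 (mod 5016).


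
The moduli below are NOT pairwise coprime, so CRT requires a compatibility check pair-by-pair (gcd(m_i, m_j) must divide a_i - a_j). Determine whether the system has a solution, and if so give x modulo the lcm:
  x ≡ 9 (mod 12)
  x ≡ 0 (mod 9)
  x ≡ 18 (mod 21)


Moduli 12, 9, 21 are not pairwise coprime, so CRT works modulo lcm(m_i) when all pairwise compatibility conditions hold.
Pairwise compatibility: gcd(m_i, m_j) must divide a_i - a_j for every pair.
Merge one congruence at a time:
  Start: x ≡ 9 (mod 12).
  Combine with x ≡ 0 (mod 9): gcd(12, 9) = 3; 0 - 9 = -9, which IS divisible by 3, so compatible.
    Write x = 9 + 12·t and substitute into x ≡ 0 (mod 9): 12·t ≡ 0 − 9 = -9 (mod 9).
    Divide the congruence (and modulus) by g = 3: 4·t ≡ -3 (mod 3).
    Reduce coefficients mod 3: 1·t ≡ 0 (mod 3).
    So t ≡ 0 (mod 3).
    Then x = 9 + 12·0 = 9, valid modulo lcm(12, 9) = 36: x ≡ 9 (mod 36).
  Combine with x ≡ 18 (mod 21): gcd(36, 21) = 3; 18 - 9 = 9, which IS divisible by 3, so compatible.
    Write x = 9 + 36·t and substitute into x ≡ 18 (mod 21): 36·t ≡ 18 − 9 = 9 (mod 21).
    Divide the congruence (and modulus) by g = 3: 12·t ≡ 3 (mod 7).
    Reduce coefficients mod 7: 5·t ≡ 3 (mod 7).
    The inverse of 5 mod 7 is 3 (since 5·3 = 15 = 2·7 + 1), so t ≡ 3·3 = 9 ≡ 2 (mod 7).
    Then x = 9 + 36·2 = 81, valid modulo lcm(36, 21) = 252: x ≡ 81 (mod 252).
Verify: 81 mod 12 = 9, 81 mod 9 = 0, 81 mod 21 = 18.

x ≡ 81 (mod 252).


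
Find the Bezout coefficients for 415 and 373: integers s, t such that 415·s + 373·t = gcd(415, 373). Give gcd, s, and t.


Euclidean algorithm on (415, 373) — divide until remainder is 0:
  415 = 1 · 373 + 42
  373 = 8 · 42 + 37
  42 = 1 · 37 + 5
  37 = 7 · 5 + 2
  5 = 2 · 2 + 1
  2 = 2 · 1 + 0
gcd(415, 373) = 1.
Track Bezout coefficients alongside the remainders: start with r₀ = 415 = a·1 + b·0 (s = 1, t = 0) and r₁ = 373 = a·0 + b·1 (s = 0, t = 1); each new remainder r_{k+1} = r_{k-1} − q_k·r_k inherits s_{k+1} = s_{k-1} − q_k·s_k, t_{k+1} = t_{k-1} − q_k·t_k, so r_k = a·s_k + b·t_k at every step:
  q = 1: r = 42, s = 1 − 1·0 = 1, t = 0 − 1·1 = -1  (check: 415·1 + 373·(-1) = 42)
  q = 8: r = 37, s = 0 − 8·1 = -8, t = 1 − 8·(-1) = 9  (check: 415·(-8) + 373·9 = 37)
  q = 1: r = 5, s = 1 − 1·(-8) = 9, t = -1 − 1·9 = -10  (check: 415·9 + 373·(-10) = 5)
  q = 7: r = 2, s = -8 − 7·9 = -71, t = 9 − 7·(-10) = 79  (check: 415·(-71) + 373·79 = 2)
  q = 2: r = 1, s = 9 − 2·(-71) = 151, t = -10 − 2·79 = -168  (check: 415·151 + 373·(-168) = 1)
The row with r = 1 (the gcd) gives the Bezout coefficients s = 151, t = -168.
Result: 415 · (151) + 373 · (-168) = 1.

gcd(415, 373) = 1; s = 151, t = -168 (check: 415·151 + 373·(-168) = 1).


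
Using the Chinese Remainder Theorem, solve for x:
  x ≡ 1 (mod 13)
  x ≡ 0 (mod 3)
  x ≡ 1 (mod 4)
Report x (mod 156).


Moduli 13, 3, 4 are pairwise coprime; by CRT there is a unique solution modulo M = 13 · 3 · 4 = 156.
Solve pairwise, accumulating the modulus:
  Start with x ≡ 1 (mod 13).
  Combine with x ≡ 0 (mod 3): since gcd(13, 3) = 1, we get a unique residue mod 39.
    Write x = 1 + 13·t and substitute into x ≡ 0 (mod 3): 13·t ≡ 0 − 1 = -1 (mod 3).
    Reduce coefficients mod 3: 1·t ≡ 2 (mod 3).
    So t ≡ 2 (mod 3).
    Then x = 1 + 13·2 = 27, valid modulo lcm(13, 3) = 39: x ≡ 27 (mod 39).
  Combine with x ≡ 1 (mod 4): since gcd(39, 4) = 1, we get a unique residue mod 156.
    Write x = 27 + 39·t and substitute into x ≡ 1 (mod 4): 39·t ≡ 1 − 27 = -26 (mod 4).
    Reduce coefficients mod 4: 3·t ≡ 2 (mod 4).
    The inverse of 3 mod 4 is 3 (since 3·3 = 9 = 2·4 + 1), so t ≡ 3·2 = 6 ≡ 2 (mod 4).
    Then x = 27 + 39·2 = 105, valid modulo lcm(39, 4) = 156: x ≡ 105 (mod 156).
Verify: 105 mod 13 = 1 ✓, 105 mod 3 = 0 ✓, 105 mod 4 = 1 ✓.

x ≡ 105 (mod 156).


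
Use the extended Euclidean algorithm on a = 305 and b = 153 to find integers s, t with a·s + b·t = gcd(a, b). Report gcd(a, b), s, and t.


Euclidean algorithm on (305, 153) — divide until remainder is 0:
  305 = 1 · 153 + 152
  153 = 1 · 152 + 1
  152 = 152 · 1 + 0
gcd(305, 153) = 1.
Track Bezout coefficients alongside the remainders: start with r₀ = 305 = a·1 + b·0 (s = 1, t = 0) and r₁ = 153 = a·0 + b·1 (s = 0, t = 1); each new remainder r_{k+1} = r_{k-1} − q_k·r_k inherits s_{k+1} = s_{k-1} − q_k·s_k, t_{k+1} = t_{k-1} − q_k·t_k, so r_k = a·s_k + b·t_k at every step:
  q = 1: r = 152, s = 1 − 1·0 = 1, t = 0 − 1·1 = -1  (check: 305·1 + 153·(-1) = 152)
  q = 1: r = 1, s = 0 − 1·1 = -1, t = 1 − 1·(-1) = 2  (check: 305·(-1) + 153·2 = 1)
The row with r = 1 (the gcd) gives the Bezout coefficients s = -1, t = 2.
Result: 305 · (-1) + 153 · (2) = 1.

gcd(305, 153) = 1; s = -1, t = 2 (check: 305·(-1) + 153·2 = 1).
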